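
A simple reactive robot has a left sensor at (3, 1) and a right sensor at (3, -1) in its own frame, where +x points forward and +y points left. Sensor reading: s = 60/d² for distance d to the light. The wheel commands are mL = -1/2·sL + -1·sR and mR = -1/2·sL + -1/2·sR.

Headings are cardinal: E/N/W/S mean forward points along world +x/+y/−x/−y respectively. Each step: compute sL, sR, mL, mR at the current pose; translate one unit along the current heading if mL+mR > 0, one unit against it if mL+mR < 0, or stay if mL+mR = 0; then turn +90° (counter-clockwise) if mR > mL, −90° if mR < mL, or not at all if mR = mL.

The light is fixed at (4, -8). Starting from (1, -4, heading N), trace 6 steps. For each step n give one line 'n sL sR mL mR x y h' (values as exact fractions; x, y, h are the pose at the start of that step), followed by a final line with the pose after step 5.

0 12/13 60/53 -1098/689 -708/689 1 -4 N
1 3/2 15/13 -99/52 -69/52 1 -5 W
2 60 20/3 -110/3 -100/3 2 -5 S
3 30/13 6 -93/13 -54/13 2 -4 E
4 12/13 60/53 -1098/689 -708/689 1 -4 N
5 3/2 15/13 -99/52 -69/52 1 -5 W
final 2 -5 S

n=0: pose=(1,-4,N); sL=12/13, sR=60/53; mL=-1098/689, mR=-708/689; mL+mR=-1806/689 → advance -1; mR−mL=30/53 → turn +1·90°
n=1: pose=(1,-5,W); sL=3/2, sR=15/13; mL=-99/52, mR=-69/52; mL+mR=-42/13 → advance -1; mR−mL=15/26 → turn +1·90°
n=2: pose=(2,-5,S); sL=60, sR=20/3; mL=-110/3, mR=-100/3; mL+mR=-70 → advance -1; mR−mL=10/3 → turn +1·90°
n=3: pose=(2,-4,E); sL=30/13, sR=6; mL=-93/13, mR=-54/13; mL+mR=-147/13 → advance -1; mR−mL=3 → turn +1·90°
n=4: pose=(1,-4,N); sL=12/13, sR=60/53; mL=-1098/689, mR=-708/689; mL+mR=-1806/689 → advance -1; mR−mL=30/53 → turn +1·90°
n=5: pose=(1,-5,W); sL=3/2, sR=15/13; mL=-99/52, mR=-69/52; mL+mR=-42/13 → advance -1; mR−mL=15/26 → turn +1·90°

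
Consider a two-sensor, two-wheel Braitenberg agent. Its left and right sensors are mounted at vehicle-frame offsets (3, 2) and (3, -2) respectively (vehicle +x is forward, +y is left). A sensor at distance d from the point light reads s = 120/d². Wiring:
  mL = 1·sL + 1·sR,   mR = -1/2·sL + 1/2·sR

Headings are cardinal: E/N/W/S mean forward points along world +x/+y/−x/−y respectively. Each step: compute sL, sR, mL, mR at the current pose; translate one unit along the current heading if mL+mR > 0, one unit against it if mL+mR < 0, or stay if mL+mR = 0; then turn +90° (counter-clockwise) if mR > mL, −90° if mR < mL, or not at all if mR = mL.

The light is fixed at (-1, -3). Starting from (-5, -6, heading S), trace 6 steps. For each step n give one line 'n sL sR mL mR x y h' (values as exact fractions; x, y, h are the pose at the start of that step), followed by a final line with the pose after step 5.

n=0: pose=(-5,-6,S); sL=3, sR=5/3; mL=14/3, mR=-2/3; mL+mR=4 → advance +1; mR−mL=-16/3 → turn -1·90°
n=1: pose=(-5,-7,W); sL=24/17, sR=120/53; mL=3312/901, mR=384/901; mL+mR=3696/901 → advance +1; mR−mL=-2928/901 → turn -1·90°
n=2: pose=(-6,-7,N); sL=12/5, sR=12; mL=72/5, mR=24/5; mL+mR=96/5 → advance +1; mR−mL=-48/5 → turn -1·90°
n=3: pose=(-6,-6,E); sL=24, sR=120/29; mL=816/29, mR=-288/29; mL+mR=528/29 → advance +1; mR−mL=-1104/29 → turn -1·90°
n=4: pose=(-5,-6,S); sL=3, sR=5/3; mL=14/3, mR=-2/3; mL+mR=4 → advance +1; mR−mL=-16/3 → turn -1·90°
n=5: pose=(-5,-7,W); sL=24/17, sR=120/53; mL=3312/901, mR=384/901; mL+mR=3696/901 → advance +1; mR−mL=-2928/901 → turn -1·90°

0 3 5/3 14/3 -2/3 -5 -6 S
1 24/17 120/53 3312/901 384/901 -5 -7 W
2 12/5 12 72/5 24/5 -6 -7 N
3 24 120/29 816/29 -288/29 -6 -6 E
4 3 5/3 14/3 -2/3 -5 -6 S
5 24/17 120/53 3312/901 384/901 -5 -7 W
final -6 -7 N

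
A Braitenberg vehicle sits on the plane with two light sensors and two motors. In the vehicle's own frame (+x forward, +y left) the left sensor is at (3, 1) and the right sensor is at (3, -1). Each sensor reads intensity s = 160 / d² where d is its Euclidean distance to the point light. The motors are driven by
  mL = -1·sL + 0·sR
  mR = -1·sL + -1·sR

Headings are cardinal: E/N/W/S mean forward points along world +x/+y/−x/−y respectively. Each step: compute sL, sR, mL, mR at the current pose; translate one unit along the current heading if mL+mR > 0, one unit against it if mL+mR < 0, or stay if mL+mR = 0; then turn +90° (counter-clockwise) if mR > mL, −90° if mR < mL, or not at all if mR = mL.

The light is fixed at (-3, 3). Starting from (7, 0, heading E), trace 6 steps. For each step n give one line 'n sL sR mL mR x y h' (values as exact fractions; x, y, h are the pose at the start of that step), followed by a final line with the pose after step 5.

n=0: pose=(7,0,E); sL=160/173, sR=32/37; mL=-160/173, mR=-11456/6401; mL+mR=-17376/6401 → advance -1; mR−mL=-32/37 → turn -1·90°
n=1: pose=(6,0,S); sL=20/17, sR=8/5; mL=-20/17, mR=-236/85; mL+mR=-336/85 → advance -1; mR−mL=-8/5 → turn -1·90°
n=2: pose=(6,1,W); sL=32/9, sR=160/37; mL=-32/9, mR=-2624/333; mL+mR=-3808/333 → advance -1; mR−mL=-160/37 → turn -1·90°
n=3: pose=(7,1,N); sL=80/41, sR=80/61; mL=-80/41, mR=-8160/2501; mL+mR=-13040/2501 → advance -1; mR−mL=-80/61 → turn -1·90°
n=4: pose=(7,0,E); sL=160/173, sR=32/37; mL=-160/173, mR=-11456/6401; mL+mR=-17376/6401 → advance -1; mR−mL=-32/37 → turn -1·90°
n=5: pose=(6,0,S); sL=20/17, sR=8/5; mL=-20/17, mR=-236/85; mL+mR=-336/85 → advance -1; mR−mL=-8/5 → turn -1·90°

0 160/173 32/37 -160/173 -11456/6401 7 0 E
1 20/17 8/5 -20/17 -236/85 6 0 S
2 32/9 160/37 -32/9 -2624/333 6 1 W
3 80/41 80/61 -80/41 -8160/2501 7 1 N
4 160/173 32/37 -160/173 -11456/6401 7 0 E
5 20/17 8/5 -20/17 -236/85 6 0 S
final 6 1 W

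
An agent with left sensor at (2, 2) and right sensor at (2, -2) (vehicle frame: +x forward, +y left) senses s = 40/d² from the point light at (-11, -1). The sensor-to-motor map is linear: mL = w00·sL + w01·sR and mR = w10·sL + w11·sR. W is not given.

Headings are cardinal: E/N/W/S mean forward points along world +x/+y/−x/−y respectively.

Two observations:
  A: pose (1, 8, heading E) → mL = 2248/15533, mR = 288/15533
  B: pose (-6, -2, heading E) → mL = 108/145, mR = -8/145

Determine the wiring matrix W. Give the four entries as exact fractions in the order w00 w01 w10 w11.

obs A: pose=(1,8,E) → sL=40/317, sR=8/49, mL=2248/15533, mR=288/15533
obs B: pose=(-6,-2,E) → sL=4/5, sR=20/29, mL=108/145, mR=-8/145
sensor matrix S = [[40/317, 8/49], [4/5, 20/29]]; det S = -98176/2252285
solve [mL_A; mL_B] = S·[w00; w01] and [mR_A; mR_B] = S·[w10; w11]:
  w00 = 1/2, w01 = 1/2, w10 = -1/2, w11 = 1/2

1/2 1/2 -1/2 1/2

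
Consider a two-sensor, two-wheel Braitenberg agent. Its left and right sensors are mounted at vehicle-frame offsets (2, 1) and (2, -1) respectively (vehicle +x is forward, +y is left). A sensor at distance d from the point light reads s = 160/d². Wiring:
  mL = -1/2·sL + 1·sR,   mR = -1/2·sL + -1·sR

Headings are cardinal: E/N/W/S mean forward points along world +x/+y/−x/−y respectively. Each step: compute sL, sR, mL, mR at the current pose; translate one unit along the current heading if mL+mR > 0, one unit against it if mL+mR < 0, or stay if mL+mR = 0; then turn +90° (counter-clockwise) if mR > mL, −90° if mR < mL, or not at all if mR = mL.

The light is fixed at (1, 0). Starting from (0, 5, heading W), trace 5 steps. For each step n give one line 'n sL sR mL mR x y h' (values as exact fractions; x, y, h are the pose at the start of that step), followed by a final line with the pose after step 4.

n=0: pose=(0,5,W); sL=32/5, sR=32/9; mL=16/45, mR=-304/45; mL+mR=-32/5 → advance -1; mR−mL=-64/9 → turn -1·90°
n=1: pose=(1,5,N); sL=16/5, sR=16/5; mL=8/5, mR=-24/5; mL+mR=-16/5 → advance -1; mR−mL=-32/5 → turn -1·90°
n=2: pose=(1,4,E); sL=160/29, sR=160/13; mL=3600/377, mR=-5680/377; mL+mR=-160/29 → advance -1; mR−mL=-320/13 → turn -1·90°
n=3: pose=(0,4,S); sL=40, sR=20; mL=0, mR=-40; mL+mR=-40 → advance -1; mR−mL=-40 → turn -1·90°
n=4: pose=(0,5,W); sL=32/5, sR=32/9; mL=16/45, mR=-304/45; mL+mR=-32/5 → advance -1; mR−mL=-64/9 → turn -1·90°

0 32/5 32/9 16/45 -304/45 0 5 W
1 16/5 16/5 8/5 -24/5 1 5 N
2 160/29 160/13 3600/377 -5680/377 1 4 E
3 40 20 0 -40 0 4 S
4 32/5 32/9 16/45 -304/45 0 5 W
final 1 5 N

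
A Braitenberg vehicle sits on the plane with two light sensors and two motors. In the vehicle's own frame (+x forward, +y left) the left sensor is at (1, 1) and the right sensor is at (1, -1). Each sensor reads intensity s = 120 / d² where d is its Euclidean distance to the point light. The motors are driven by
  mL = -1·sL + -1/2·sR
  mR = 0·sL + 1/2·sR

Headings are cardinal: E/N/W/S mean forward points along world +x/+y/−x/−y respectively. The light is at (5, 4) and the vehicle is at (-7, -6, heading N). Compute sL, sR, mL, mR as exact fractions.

left sensor world pos  = (-8, -5); dL² = 250
right sensor world pos = (-6, -5); dR² = 202
sL = 120/250 = 12/25
sR = 120/202 = 60/101
mL = -1·sL + -1/2·sR = -1962/2525
mR = 0·sL + 1/2·sR = 30/101

12/25 60/101 -1962/2525 30/101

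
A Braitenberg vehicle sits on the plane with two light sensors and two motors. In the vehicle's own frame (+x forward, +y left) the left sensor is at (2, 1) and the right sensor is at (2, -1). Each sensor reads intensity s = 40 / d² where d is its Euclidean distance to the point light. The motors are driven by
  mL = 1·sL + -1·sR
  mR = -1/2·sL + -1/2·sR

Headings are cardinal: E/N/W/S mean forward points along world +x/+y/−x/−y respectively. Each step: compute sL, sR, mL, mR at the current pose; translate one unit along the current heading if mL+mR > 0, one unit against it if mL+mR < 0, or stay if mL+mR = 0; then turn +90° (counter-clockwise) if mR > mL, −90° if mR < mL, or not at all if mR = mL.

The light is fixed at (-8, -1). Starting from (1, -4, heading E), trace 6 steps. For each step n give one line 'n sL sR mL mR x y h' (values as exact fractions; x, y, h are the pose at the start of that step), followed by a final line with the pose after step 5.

n=0: pose=(1,-4,E); sL=8/25, sR=40/137; mL=96/3425, mR=-1048/3425; mL+mR=-952/3425 → advance -1; mR−mL=-1144/3425 → turn -1·90°
n=1: pose=(0,-4,S); sL=20/53, sR=20/37; mL=-320/1961, mR=-900/1961; mL+mR=-1220/1961 → advance -1; mR−mL=-580/1961 → turn -1·90°
n=2: pose=(0,-3,W); sL=8/9, sR=40/37; mL=-64/333, mR=-328/333; mL+mR=-392/333 → advance -1; mR−mL=-88/111 → turn -1·90°
n=3: pose=(1,-3,N); sL=5/8, sR=2/5; mL=9/40, mR=-41/80; mL+mR=-23/80 → advance -1; mR−mL=-59/80 → turn -1·90°
n=4: pose=(1,-4,E); sL=8/25, sR=40/137; mL=96/3425, mR=-1048/3425; mL+mR=-952/3425 → advance -1; mR−mL=-1144/3425 → turn -1·90°
n=5: pose=(0,-4,S); sL=20/53, sR=20/37; mL=-320/1961, mR=-900/1961; mL+mR=-1220/1961 → advance -1; mR−mL=-580/1961 → turn -1·90°

0 8/25 40/137 96/3425 -1048/3425 1 -4 E
1 20/53 20/37 -320/1961 -900/1961 0 -4 S
2 8/9 40/37 -64/333 -328/333 0 -3 W
3 5/8 2/5 9/40 -41/80 1 -3 N
4 8/25 40/137 96/3425 -1048/3425 1 -4 E
5 20/53 20/37 -320/1961 -900/1961 0 -4 S
final 0 -3 W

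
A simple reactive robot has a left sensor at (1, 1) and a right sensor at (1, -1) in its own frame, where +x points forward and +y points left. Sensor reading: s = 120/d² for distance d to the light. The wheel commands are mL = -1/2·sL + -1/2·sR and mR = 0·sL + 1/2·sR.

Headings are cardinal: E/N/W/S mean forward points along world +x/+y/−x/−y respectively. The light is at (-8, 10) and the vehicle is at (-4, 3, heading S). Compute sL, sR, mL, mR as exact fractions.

left sensor world pos  = (-3, 2); dL² = 89
right sensor world pos = (-5, 2); dR² = 73
sL = 120/89 = 120/89
sR = 120/73 = 120/73
mL = -1/2·sL + -1/2·sR = -9720/6497
mR = 0·sL + 1/2·sR = 60/73

120/89 120/73 -9720/6497 60/73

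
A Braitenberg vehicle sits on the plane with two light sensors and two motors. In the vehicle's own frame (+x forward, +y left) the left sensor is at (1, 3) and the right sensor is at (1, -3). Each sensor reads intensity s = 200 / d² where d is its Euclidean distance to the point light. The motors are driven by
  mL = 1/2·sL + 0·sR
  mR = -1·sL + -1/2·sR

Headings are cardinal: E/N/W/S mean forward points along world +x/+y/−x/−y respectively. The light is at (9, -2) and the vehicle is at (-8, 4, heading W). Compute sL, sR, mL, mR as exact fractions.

200/333 40/81 100/333 -2540/2997

left sensor world pos  = (-9, 1); dL² = 333
right sensor world pos = (-9, 7); dR² = 405
sL = 200/333 = 200/333
sR = 200/405 = 40/81
mL = 1/2·sL + 0·sR = 100/333
mR = -1·sL + -1/2·sR = -2540/2997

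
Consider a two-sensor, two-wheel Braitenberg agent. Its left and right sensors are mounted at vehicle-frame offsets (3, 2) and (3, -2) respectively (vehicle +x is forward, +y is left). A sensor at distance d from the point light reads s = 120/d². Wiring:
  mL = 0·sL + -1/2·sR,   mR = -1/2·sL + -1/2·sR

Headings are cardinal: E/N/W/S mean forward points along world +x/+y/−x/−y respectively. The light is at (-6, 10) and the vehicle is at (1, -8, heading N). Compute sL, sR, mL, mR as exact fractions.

left sensor world pos  = (-1, -5); dL² = 250
right sensor world pos = (3, -5); dR² = 306
sL = 120/250 = 12/25
sR = 120/306 = 20/51
mL = 0·sL + -1/2·sR = -10/51
mR = -1/2·sL + -1/2·sR = -556/1275

12/25 20/51 -10/51 -556/1275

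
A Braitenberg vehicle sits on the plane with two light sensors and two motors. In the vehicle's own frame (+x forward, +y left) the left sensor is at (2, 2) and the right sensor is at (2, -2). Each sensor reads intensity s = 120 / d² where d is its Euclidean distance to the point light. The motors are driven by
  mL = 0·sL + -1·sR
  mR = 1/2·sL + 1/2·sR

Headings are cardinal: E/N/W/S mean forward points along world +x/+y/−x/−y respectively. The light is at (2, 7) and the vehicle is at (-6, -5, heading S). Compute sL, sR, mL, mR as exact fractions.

15/29 15/37 -15/37 495/1073

left sensor world pos  = (-4, -7); dL² = 232
right sensor world pos = (-8, -7); dR² = 296
sL = 120/232 = 15/29
sR = 120/296 = 15/37
mL = 0·sL + -1·sR = -15/37
mR = 1/2·sL + 1/2·sR = 495/1073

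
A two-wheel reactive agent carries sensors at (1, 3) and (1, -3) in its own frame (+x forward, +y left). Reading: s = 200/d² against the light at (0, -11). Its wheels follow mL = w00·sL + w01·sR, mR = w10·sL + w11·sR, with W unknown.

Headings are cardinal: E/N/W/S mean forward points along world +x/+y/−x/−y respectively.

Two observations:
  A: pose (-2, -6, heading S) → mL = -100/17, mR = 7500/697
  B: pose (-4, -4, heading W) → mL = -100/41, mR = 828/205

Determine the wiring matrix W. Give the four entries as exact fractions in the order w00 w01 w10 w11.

-1/2 0 1/2 1

obs A: pose=(-2,-6,S) → sL=200/17, sR=200/41, mL=-100/17, mR=7500/697
obs B: pose=(-4,-4,W) → sL=200/41, sR=8/5, mL=-100/41, mR=828/205
sensor matrix S = [[200/17, 200/41], [200/41, 8/5]]; det S = -142080/28577
solve [mL_A; mL_B] = S·[w00; w01] and [mR_A; mR_B] = S·[w10; w11]:
  w00 = -1/2, w01 = 0, w10 = 1/2, w11 = 1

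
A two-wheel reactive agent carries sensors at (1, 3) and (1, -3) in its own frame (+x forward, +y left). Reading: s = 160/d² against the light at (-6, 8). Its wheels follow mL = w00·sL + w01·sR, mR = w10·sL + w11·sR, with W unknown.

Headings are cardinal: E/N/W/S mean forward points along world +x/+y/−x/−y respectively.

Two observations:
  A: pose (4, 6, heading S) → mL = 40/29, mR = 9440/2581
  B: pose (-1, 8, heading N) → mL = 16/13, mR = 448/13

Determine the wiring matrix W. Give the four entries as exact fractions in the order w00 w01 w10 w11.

obs A: pose=(4,6,S) → sL=80/89, sR=80/29, mL=40/29, mR=9440/2581
obs B: pose=(-1,8,N) → sL=32, sR=32/13, mL=16/13, mR=448/13
sensor matrix S = [[80/89, 80/29], [32, 32/13]]; det S = -2887680/33553
solve [mL_A; mL_B] = S·[w00; w01] and [mR_A; mR_B] = S·[w10; w11]:
  w00 = 0, w01 = 1/2, w10 = 1, w11 = 1

0 1/2 1 1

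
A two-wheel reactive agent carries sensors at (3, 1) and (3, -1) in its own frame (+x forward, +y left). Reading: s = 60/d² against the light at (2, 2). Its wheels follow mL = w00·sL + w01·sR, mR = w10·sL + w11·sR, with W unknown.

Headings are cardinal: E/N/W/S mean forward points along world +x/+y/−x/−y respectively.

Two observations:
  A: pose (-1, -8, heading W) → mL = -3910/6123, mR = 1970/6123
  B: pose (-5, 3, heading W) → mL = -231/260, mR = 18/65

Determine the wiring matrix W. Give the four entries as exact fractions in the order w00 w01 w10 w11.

-1 -1/2 -1/2 1

obs A: pose=(-1,-8,W) → sL=60/157, sR=20/39, mL=-3910/6123, mR=1970/6123
obs B: pose=(-5,3,W) → sL=3/5, sR=15/26, mL=-231/260, mR=18/65
sensor matrix S = [[60/157, 20/39], [3/5, 15/26]]; det S = -178/2041
solve [mL_A; mL_B] = S·[w00; w01] and [mR_A; mR_B] = S·[w10; w11]:
  w00 = -1, w01 = -1/2, w10 = -1/2, w11 = 1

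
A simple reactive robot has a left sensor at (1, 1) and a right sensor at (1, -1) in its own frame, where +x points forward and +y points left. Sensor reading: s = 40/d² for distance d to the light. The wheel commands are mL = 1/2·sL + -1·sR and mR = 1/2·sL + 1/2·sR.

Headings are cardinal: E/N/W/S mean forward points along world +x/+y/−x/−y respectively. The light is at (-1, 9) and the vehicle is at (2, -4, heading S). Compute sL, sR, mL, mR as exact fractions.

10/53 1/5 -28/265 103/530

left sensor world pos  = (3, -5); dL² = 212
right sensor world pos = (1, -5); dR² = 200
sL = 40/212 = 10/53
sR = 40/200 = 1/5
mL = 1/2·sL + -1·sR = -28/265
mR = 1/2·sL + 1/2·sR = 103/530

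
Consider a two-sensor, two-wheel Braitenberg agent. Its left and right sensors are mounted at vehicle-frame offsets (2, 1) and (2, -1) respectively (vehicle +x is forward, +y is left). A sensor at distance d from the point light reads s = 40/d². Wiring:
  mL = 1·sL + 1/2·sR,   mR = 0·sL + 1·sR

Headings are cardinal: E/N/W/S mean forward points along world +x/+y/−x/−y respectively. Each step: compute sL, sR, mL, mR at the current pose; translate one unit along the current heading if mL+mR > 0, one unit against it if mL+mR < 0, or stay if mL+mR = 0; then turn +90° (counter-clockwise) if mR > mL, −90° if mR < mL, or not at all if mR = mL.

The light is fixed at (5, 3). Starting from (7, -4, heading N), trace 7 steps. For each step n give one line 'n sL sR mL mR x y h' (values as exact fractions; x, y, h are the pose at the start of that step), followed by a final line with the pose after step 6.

n=0: pose=(7,-4,N); sL=20/13, sR=20/17; mL=470/221, mR=20/17; mL+mR=730/221 → advance +1; mR−mL=-210/221 → turn -1·90°
n=1: pose=(7,-3,E); sL=40/41, sR=8/13; mL=684/533, mR=8/13; mL+mR=1012/533 → advance +1; mR−mL=-356/533 → turn -1·90°
n=2: pose=(8,-3,S); sL=1/2, sR=10/17; mL=27/34, mR=10/17; mL+mR=47/34 → advance +1; mR−mL=-7/34 → turn -1·90°
n=3: pose=(8,-4,W); sL=8/13, sR=40/37; mL=556/481, mR=40/37; mL+mR=1076/481 → advance +1; mR−mL=-36/481 → turn -1·90°
n=4: pose=(7,-4,N); sL=20/13, sR=20/17; mL=470/221, mR=20/17; mL+mR=730/221 → advance +1; mR−mL=-210/221 → turn -1·90°
n=5: pose=(7,-3,E); sL=40/41, sR=8/13; mL=684/533, mR=8/13; mL+mR=1012/533 → advance +1; mR−mL=-356/533 → turn -1·90°
n=6: pose=(8,-3,S); sL=1/2, sR=10/17; mL=27/34, mR=10/17; mL+mR=47/34 → advance +1; mR−mL=-7/34 → turn -1·90°

0 20/13 20/17 470/221 20/17 7 -4 N
1 40/41 8/13 684/533 8/13 7 -3 E
2 1/2 10/17 27/34 10/17 8 -3 S
3 8/13 40/37 556/481 40/37 8 -4 W
4 20/13 20/17 470/221 20/17 7 -4 N
5 40/41 8/13 684/533 8/13 7 -3 E
6 1/2 10/17 27/34 10/17 8 -3 S
final 8 -4 W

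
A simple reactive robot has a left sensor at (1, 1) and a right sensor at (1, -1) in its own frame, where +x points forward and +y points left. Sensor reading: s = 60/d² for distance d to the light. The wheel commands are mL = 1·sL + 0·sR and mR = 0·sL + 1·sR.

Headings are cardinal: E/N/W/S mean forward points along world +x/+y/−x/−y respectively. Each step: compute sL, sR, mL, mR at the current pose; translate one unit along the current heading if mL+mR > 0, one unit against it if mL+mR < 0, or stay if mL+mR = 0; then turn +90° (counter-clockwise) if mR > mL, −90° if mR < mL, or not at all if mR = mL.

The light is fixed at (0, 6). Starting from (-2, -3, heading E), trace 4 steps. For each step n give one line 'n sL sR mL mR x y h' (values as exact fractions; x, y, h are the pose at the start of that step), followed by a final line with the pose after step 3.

0 12/13 60/101 12/13 60/101 -2 -3 E
1 3/5 15/26 3/5 15/26 -1 -3 S
2 12/25 12/17 12/25 12/17 -1 -4 W
3 30/61 6/13 30/61 6/13 -2 -4 S
final -2 -5 W

n=0: pose=(-2,-3,E); sL=12/13, sR=60/101; mL=12/13, mR=60/101; mL+mR=1992/1313 → advance +1; mR−mL=-432/1313 → turn -1·90°
n=1: pose=(-1,-3,S); sL=3/5, sR=15/26; mL=3/5, mR=15/26; mL+mR=153/130 → advance +1; mR−mL=-3/130 → turn -1·90°
n=2: pose=(-1,-4,W); sL=12/25, sR=12/17; mL=12/25, mR=12/17; mL+mR=504/425 → advance +1; mR−mL=96/425 → turn +1·90°
n=3: pose=(-2,-4,S); sL=30/61, sR=6/13; mL=30/61, mR=6/13; mL+mR=756/793 → advance +1; mR−mL=-24/793 → turn -1·90°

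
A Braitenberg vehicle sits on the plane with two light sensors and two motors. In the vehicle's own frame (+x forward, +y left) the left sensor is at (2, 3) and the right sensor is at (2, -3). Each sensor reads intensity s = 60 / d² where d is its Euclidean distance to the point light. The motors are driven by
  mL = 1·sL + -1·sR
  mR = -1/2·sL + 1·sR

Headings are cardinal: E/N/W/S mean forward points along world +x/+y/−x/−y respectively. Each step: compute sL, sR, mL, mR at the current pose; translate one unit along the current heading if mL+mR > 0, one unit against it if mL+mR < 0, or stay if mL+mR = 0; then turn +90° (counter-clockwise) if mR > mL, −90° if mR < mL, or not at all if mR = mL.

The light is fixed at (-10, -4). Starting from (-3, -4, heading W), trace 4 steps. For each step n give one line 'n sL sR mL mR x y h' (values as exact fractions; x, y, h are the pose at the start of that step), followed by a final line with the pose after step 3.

0 30/17 30/17 0 15/17 -3 -4 W
1 12/17 60/13 -864/221 942/221 -4 -4 S
2 15/17 3/4 9/68 21/68 -4 -5 E
3 60/17 60/101 5040/1717 -2010/1717 -3 -5 N
final -3 -4 E

n=0: pose=(-3,-4,W); sL=30/17, sR=30/17; mL=0, mR=15/17; mL+mR=15/17 → advance +1; mR−mL=15/17 → turn +1·90°
n=1: pose=(-4,-4,S); sL=12/17, sR=60/13; mL=-864/221, mR=942/221; mL+mR=6/17 → advance +1; mR−mL=1806/221 → turn +1·90°
n=2: pose=(-4,-5,E); sL=15/17, sR=3/4; mL=9/68, mR=21/68; mL+mR=15/34 → advance +1; mR−mL=3/17 → turn +1·90°
n=3: pose=(-3,-5,N); sL=60/17, sR=60/101; mL=5040/1717, mR=-2010/1717; mL+mR=30/17 → advance +1; mR−mL=-7050/1717 → turn -1·90°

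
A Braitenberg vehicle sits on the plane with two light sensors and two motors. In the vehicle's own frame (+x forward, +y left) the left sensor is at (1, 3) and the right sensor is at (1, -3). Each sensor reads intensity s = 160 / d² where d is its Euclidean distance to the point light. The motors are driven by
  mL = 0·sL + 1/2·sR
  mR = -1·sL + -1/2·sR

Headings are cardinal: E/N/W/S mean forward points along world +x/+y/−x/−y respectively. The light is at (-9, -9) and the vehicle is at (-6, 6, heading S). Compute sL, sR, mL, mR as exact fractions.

left sensor world pos  = (-3, 5); dL² = 232
right sensor world pos = (-9, 5); dR² = 196
sL = 160/232 = 20/29
sR = 160/196 = 40/49
mL = 0·sL + 1/2·sR = 20/49
mR = -1·sL + -1/2·sR = -1560/1421

20/29 40/49 20/49 -1560/1421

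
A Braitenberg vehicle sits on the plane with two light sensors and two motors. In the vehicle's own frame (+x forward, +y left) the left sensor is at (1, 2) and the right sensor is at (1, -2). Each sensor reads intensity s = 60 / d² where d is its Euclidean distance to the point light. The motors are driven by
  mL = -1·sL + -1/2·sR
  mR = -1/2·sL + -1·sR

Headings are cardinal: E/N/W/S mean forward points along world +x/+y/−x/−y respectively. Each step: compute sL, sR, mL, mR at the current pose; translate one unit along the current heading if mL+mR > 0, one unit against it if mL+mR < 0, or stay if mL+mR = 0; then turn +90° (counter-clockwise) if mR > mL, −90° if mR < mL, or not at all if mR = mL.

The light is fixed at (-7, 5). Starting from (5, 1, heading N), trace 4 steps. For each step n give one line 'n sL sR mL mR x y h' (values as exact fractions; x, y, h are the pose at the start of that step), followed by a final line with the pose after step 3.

n=0: pose=(5,1,N); sL=60/109, sR=12/41; mL=-3114/4469, mR=-2538/4469; mL+mR=-5652/4469 → advance -1; mR−mL=576/4469 → turn +1·90°
n=1: pose=(5,0,W); sL=6/17, sR=6/13; mL=-129/221, mR=-141/221; mL+mR=-270/221 → advance -1; mR−mL=-12/221 → turn -1·90°
n=2: pose=(6,0,N); sL=60/137, sR=60/241; mL=-18570/33017, mR=-15450/33017; mL+mR=-34020/33017 → advance -1; mR−mL=3120/33017 → turn +1·90°
n=3: pose=(6,-1,W); sL=15/52, sR=3/8; mL=-99/208, mR=-27/52; mL+mR=-207/208 → advance -1; mR−mL=-9/208 → turn -1·90°

0 60/109 12/41 -3114/4469 -2538/4469 5 1 N
1 6/17 6/13 -129/221 -141/221 5 0 W
2 60/137 60/241 -18570/33017 -15450/33017 6 0 N
3 15/52 3/8 -99/208 -27/52 6 -1 W
final 7 -1 N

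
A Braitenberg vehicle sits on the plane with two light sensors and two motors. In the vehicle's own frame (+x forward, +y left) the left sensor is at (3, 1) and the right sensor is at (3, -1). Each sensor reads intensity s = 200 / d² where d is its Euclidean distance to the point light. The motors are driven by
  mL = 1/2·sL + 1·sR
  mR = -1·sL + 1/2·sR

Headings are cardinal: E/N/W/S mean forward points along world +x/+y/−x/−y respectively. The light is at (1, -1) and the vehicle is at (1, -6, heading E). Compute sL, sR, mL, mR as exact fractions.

8 40/9 76/9 -52/9

left sensor world pos  = (4, -5); dL² = 25
right sensor world pos = (4, -7); dR² = 45
sL = 200/25 = 8
sR = 200/45 = 40/9
mL = 1/2·sL + 1·sR = 76/9
mR = -1·sL + 1/2·sR = -52/9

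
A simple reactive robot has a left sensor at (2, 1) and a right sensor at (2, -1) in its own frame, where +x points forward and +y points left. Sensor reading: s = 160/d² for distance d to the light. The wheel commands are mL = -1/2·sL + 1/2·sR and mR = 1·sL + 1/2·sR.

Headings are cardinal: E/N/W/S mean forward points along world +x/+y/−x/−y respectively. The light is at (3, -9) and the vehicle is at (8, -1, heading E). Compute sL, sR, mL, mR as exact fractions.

left sensor world pos  = (10, 0); dL² = 130
right sensor world pos = (10, -2); dR² = 98
sL = 160/130 = 16/13
sR = 160/98 = 80/49
mL = -1/2·sL + 1/2·sR = 128/637
mR = 1·sL + 1/2·sR = 1304/637

16/13 80/49 128/637 1304/637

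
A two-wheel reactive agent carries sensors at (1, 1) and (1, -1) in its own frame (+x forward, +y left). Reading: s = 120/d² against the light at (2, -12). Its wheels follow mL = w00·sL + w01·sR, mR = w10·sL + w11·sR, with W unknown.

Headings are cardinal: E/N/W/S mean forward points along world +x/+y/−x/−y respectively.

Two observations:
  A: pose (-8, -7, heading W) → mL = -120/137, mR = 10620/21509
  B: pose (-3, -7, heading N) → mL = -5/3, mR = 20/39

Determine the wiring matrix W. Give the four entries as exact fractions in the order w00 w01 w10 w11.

-1 0 1 -1/2

obs A: pose=(-8,-7,W) → sL=120/137, sR=120/157, mL=-120/137, mR=10620/21509
obs B: pose=(-3,-7,N) → sL=5/3, sR=30/13, mL=-5/3, mR=20/39
sensor matrix S = [[120/137, 120/157], [5/3, 30/13]]; det S = 209000/279617
solve [mL_A; mL_B] = S·[w00; w01] and [mR_A; mR_B] = S·[w10; w11]:
  w00 = -1, w01 = 0, w10 = 1, w11 = -1/2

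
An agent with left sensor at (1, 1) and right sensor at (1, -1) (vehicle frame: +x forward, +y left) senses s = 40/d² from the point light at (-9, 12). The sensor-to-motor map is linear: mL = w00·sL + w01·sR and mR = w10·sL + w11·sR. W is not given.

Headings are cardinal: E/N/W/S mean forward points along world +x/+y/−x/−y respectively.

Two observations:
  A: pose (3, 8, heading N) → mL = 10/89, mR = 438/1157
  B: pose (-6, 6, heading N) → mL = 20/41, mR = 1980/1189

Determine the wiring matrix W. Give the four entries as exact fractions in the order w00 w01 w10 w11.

obs A: pose=(3,8,N) → sL=4/13, sR=20/89, mL=10/89, mR=438/1157
obs B: pose=(-6,6,N) → sL=40/29, sR=40/41, mL=20/41, mR=1980/1189
sensor matrix S = [[4/13, 20/89], [40/29, 40/41]]; det S = -13440/1375673
solve [mL_A; mL_B] = S·[w00; w01] and [mR_A; mR_B] = S·[w10; w11]:
  w00 = 0, w01 = 1/2, w10 = 1/2, w11 = 1

0 1/2 1/2 1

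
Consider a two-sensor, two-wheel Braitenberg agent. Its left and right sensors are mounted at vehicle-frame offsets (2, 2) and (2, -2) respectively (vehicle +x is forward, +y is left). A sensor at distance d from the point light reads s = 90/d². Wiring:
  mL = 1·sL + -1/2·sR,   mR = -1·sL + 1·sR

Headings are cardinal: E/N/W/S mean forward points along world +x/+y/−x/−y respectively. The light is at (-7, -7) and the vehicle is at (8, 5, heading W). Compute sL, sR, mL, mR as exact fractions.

left sensor world pos  = (6, 3); dL² = 269
right sensor world pos = (6, 7); dR² = 365
sL = 90/269 = 90/269
sR = 90/365 = 18/73
mL = 1·sL + -1/2·sR = 4149/19637
mR = -1·sL + 1·sR = -1728/19637

90/269 18/73 4149/19637 -1728/19637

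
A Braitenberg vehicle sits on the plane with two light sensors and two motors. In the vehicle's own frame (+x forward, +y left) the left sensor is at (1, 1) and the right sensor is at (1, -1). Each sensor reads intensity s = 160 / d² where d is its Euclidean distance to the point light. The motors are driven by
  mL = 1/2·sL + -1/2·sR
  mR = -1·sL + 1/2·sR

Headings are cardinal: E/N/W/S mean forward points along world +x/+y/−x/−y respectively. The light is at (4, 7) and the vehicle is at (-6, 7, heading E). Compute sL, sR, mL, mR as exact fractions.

80/41 80/41 0 -40/41

left sensor world pos  = (-5, 8); dL² = 82
right sensor world pos = (-5, 6); dR² = 82
sL = 160/82 = 80/41
sR = 160/82 = 80/41
mL = 1/2·sL + -1/2·sR = 0
mR = -1·sL + 1/2·sR = -40/41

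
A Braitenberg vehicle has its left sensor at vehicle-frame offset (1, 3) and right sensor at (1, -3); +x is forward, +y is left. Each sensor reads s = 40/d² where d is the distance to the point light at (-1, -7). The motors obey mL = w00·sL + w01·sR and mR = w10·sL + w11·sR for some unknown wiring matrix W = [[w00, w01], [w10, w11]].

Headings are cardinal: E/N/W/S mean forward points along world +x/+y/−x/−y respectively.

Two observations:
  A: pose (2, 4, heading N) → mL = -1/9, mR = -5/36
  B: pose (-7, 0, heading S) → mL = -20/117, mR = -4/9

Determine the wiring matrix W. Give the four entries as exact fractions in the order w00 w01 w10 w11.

0 -1/2 -1/2 0

obs A: pose=(2,4,N) → sL=5/18, sR=2/9, mL=-1/9, mR=-5/36
obs B: pose=(-7,0,S) → sL=8/9, sR=40/117, mL=-20/117, mR=-4/9
sensor matrix S = [[5/18, 2/9], [8/9, 40/117]]; det S = -4/39
solve [mL_A; mL_B] = S·[w00; w01] and [mR_A; mR_B] = S·[w10; w11]:
  w00 = 0, w01 = -1/2, w10 = -1/2, w11 = 0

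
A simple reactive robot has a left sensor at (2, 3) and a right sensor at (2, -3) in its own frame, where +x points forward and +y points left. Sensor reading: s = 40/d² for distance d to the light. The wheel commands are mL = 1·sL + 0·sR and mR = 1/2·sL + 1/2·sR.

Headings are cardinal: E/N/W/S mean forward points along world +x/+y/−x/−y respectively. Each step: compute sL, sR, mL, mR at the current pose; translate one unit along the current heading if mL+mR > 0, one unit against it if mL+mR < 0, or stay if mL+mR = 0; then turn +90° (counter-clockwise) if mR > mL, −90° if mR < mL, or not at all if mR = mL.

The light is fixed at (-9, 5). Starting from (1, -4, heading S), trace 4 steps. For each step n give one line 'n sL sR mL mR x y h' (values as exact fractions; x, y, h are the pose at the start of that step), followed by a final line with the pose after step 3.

0 4/29 4/17 4/29 92/493 1 -4 S
1 40/193 40/313 40/193 10120/60409 1 -5 E
2 2/17 5/26 2/17 137/884 2 -5 S
3 40/233 8/73 40/233 2392/17009 2 -6 E
final 3 -6 S

n=0: pose=(1,-4,S); sL=4/29, sR=4/17; mL=4/29, mR=92/493; mL+mR=160/493 → advance +1; mR−mL=24/493 → turn +1·90°
n=1: pose=(1,-5,E); sL=40/193, sR=40/313; mL=40/193, mR=10120/60409; mL+mR=22640/60409 → advance +1; mR−mL=-2400/60409 → turn -1·90°
n=2: pose=(2,-5,S); sL=2/17, sR=5/26; mL=2/17, mR=137/884; mL+mR=241/884 → advance +1; mR−mL=33/884 → turn +1·90°
n=3: pose=(2,-6,E); sL=40/233, sR=8/73; mL=40/233, mR=2392/17009; mL+mR=5312/17009 → advance +1; mR−mL=-528/17009 → turn -1·90°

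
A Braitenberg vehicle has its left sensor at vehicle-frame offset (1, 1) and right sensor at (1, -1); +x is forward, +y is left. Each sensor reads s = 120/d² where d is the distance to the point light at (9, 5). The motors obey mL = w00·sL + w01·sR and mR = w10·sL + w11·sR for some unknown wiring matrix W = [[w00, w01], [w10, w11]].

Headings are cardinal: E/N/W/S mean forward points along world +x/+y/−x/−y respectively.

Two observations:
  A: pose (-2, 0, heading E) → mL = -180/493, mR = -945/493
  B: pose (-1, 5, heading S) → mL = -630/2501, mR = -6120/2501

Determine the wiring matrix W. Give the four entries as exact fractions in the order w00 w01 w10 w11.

1/2 -1 -1 -1

obs A: pose=(-2,0,E) → sL=30/29, sR=15/17, mL=-180/493, mR=-945/493
obs B: pose=(-1,5,S) → sL=60/41, sR=60/61, mL=-630/2501, mR=-6120/2501
sensor matrix S = [[30/29, 15/17], [60/41, 60/61]]; det S = -337500/1232993
solve [mL_A; mL_B] = S·[w00; w01] and [mR_A; mR_B] = S·[w10; w11]:
  w00 = 1/2, w01 = -1, w10 = -1, w11 = -1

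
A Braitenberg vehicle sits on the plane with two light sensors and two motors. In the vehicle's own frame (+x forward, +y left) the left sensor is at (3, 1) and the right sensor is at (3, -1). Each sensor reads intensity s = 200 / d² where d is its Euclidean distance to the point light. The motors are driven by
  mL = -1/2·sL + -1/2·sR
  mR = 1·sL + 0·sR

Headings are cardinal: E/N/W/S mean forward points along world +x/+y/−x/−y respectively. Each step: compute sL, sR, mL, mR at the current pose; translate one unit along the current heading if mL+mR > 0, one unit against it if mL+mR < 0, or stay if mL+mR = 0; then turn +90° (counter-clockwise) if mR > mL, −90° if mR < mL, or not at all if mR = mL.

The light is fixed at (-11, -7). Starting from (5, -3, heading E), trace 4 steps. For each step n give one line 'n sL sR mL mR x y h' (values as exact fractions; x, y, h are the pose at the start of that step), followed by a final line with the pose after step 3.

0 100/193 20/37 -3780/7141 100/193 5 -3 E
1 40/49 40/61 -2200/2989 40/49 4 -3 N
2 5/4 10/9 -85/72 5/4 4 -2 W
3 200/229 200/173 -40200/39617 200/229 3 -2 S
final 3 -1 E

n=0: pose=(5,-3,E); sL=100/193, sR=20/37; mL=-3780/7141, mR=100/193; mL+mR=-80/7141 → advance -1; mR−mL=7480/7141 → turn +1·90°
n=1: pose=(4,-3,N); sL=40/49, sR=40/61; mL=-2200/2989, mR=40/49; mL+mR=240/2989 → advance +1; mR−mL=4640/2989 → turn +1·90°
n=2: pose=(4,-2,W); sL=5/4, sR=10/9; mL=-85/72, mR=5/4; mL+mR=5/72 → advance +1; mR−mL=175/72 → turn +1·90°
n=3: pose=(3,-2,S); sL=200/229, sR=200/173; mL=-40200/39617, mR=200/229; mL+mR=-5600/39617 → advance -1; mR−mL=74800/39617 → turn +1·90°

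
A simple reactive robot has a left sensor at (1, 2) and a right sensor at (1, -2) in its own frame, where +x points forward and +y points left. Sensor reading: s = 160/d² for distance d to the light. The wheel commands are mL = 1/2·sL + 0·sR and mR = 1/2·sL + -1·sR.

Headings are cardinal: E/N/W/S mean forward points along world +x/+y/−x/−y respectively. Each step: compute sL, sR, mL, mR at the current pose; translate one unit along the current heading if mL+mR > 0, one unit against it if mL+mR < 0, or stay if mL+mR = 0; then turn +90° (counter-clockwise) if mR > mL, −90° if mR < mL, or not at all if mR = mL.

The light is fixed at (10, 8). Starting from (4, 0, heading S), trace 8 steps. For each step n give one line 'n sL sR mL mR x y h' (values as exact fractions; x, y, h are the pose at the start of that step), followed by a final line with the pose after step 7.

0 160/97 32/29 80/97 -784/2813 4 0 S
1 16/17 80/49 8/17 -968/833 4 -1 W
2 160/113 160/73 80/113 -12240/8249 5 -1 N
3 2 1 1 0 5 -2 E
4 32/25 160/157 16/25 -1488/3925 6 -2 S
5 80/97 80/53 40/97 -5640/5141 6 -3 W
6 32/25 160/101 16/25 -2384/2525 7 -3 N
7 20/13 4/5 10/13 -2/65 7 -4 E
final 8 -4 S

n=0: pose=(4,0,S); sL=160/97, sR=32/29; mL=80/97, mR=-784/2813; mL+mR=1536/2813 → advance +1; mR−mL=-32/29 → turn -1·90°
n=1: pose=(4,-1,W); sL=16/17, sR=80/49; mL=8/17, mR=-968/833; mL+mR=-576/833 → advance -1; mR−mL=-80/49 → turn -1·90°
n=2: pose=(5,-1,N); sL=160/113, sR=160/73; mL=80/113, mR=-12240/8249; mL+mR=-6400/8249 → advance -1; mR−mL=-160/73 → turn -1·90°
n=3: pose=(5,-2,E); sL=2, sR=1; mL=1, mR=0; mL+mR=1 → advance +1; mR−mL=-1 → turn -1·90°
n=4: pose=(6,-2,S); sL=32/25, sR=160/157; mL=16/25, mR=-1488/3925; mL+mR=1024/3925 → advance +1; mR−mL=-160/157 → turn -1·90°
n=5: pose=(6,-3,W); sL=80/97, sR=80/53; mL=40/97, mR=-5640/5141; mL+mR=-3520/5141 → advance -1; mR−mL=-80/53 → turn -1·90°
n=6: pose=(7,-3,N); sL=32/25, sR=160/101; mL=16/25, mR=-2384/2525; mL+mR=-768/2525 → advance -1; mR−mL=-160/101 → turn -1·90°
n=7: pose=(7,-4,E); sL=20/13, sR=4/5; mL=10/13, mR=-2/65; mL+mR=48/65 → advance +1; mR−mL=-4/5 → turn -1·90°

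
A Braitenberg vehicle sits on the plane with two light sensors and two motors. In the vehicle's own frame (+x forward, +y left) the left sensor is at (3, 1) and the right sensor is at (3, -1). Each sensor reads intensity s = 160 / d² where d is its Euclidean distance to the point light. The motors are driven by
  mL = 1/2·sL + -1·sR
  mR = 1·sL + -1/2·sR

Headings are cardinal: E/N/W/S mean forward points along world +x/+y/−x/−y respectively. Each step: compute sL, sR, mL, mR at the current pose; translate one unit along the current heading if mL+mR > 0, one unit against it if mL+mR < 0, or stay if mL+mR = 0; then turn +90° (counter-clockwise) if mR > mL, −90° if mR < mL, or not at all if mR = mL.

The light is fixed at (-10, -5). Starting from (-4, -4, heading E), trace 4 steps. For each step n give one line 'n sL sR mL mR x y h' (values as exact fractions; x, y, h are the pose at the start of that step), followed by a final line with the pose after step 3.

n=0: pose=(-4,-4,E); sL=32/17, sR=160/81; mL=-1424/1377, mR=1232/1377; mL+mR=-64/459 → advance -1; mR−mL=2656/1377 → turn +1·90°
n=1: pose=(-5,-4,N); sL=5, sR=40/13; mL=-15/26, mR=45/13; mL+mR=75/26 → advance +1; mR−mL=105/26 → turn +1·90°
n=2: pose=(-5,-3,W); sL=32, sR=160/13; mL=48/13, mR=336/13; mL+mR=384/13 → advance +1; mR−mL=288/13 → turn +1·90°
n=3: pose=(-6,-3,S); sL=80/13, sR=16; mL=-168/13, mR=-24/13; mL+mR=-192/13 → advance -1; mR−mL=144/13 → turn +1·90°

0 32/17 160/81 -1424/1377 1232/1377 -4 -4 E
1 5 40/13 -15/26 45/13 -5 -4 N
2 32 160/13 48/13 336/13 -5 -3 W
3 80/13 16 -168/13 -24/13 -6 -3 S
final -6 -2 E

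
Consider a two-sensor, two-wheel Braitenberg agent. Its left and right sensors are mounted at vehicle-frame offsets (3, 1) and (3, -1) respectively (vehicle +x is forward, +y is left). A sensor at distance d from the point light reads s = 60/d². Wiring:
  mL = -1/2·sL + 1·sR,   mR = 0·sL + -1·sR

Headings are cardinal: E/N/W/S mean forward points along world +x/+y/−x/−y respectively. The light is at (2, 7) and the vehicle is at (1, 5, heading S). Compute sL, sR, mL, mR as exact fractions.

12/5 60/29 126/145 -60/29

left sensor world pos  = (2, 2); dL² = 25
right sensor world pos = (0, 2); dR² = 29
sL = 60/25 = 12/5
sR = 60/29 = 60/29
mL = -1/2·sL + 1·sR = 126/145
mR = 0·sL + -1·sR = -60/29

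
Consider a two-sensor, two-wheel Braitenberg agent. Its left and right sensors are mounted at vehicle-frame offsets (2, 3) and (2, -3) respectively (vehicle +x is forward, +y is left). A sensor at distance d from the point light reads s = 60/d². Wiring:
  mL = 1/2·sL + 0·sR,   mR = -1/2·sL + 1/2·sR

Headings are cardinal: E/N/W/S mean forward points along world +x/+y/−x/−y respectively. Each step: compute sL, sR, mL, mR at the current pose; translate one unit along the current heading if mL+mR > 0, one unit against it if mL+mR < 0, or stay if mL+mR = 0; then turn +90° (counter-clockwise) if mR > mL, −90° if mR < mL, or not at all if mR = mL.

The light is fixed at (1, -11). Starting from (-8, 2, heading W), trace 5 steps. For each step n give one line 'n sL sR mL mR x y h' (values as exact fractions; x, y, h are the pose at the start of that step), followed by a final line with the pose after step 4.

0 60/221 60/377 30/221 -360/6409 -8 2 W
1 30/197 30/137 15/197 900/26989 -9 2 N
2 60/353 12/37 30/353 1008/13061 -9 3 E
3 1/3 5/24 1/6 -1/16 -8 3 S
4 60/221 60/377 30/221 -360/6409 -8 2 W
final -9 2 N

n=0: pose=(-8,2,W); sL=60/221, sR=60/377; mL=30/221, mR=-360/6409; mL+mR=30/377 → advance +1; mR−mL=-1230/6409 → turn -1·90°
n=1: pose=(-9,2,N); sL=30/197, sR=30/137; mL=15/197, mR=900/26989; mL+mR=15/137 → advance +1; mR−mL=-1155/26989 → turn -1·90°
n=2: pose=(-9,3,E); sL=60/353, sR=12/37; mL=30/353, mR=1008/13061; mL+mR=6/37 → advance +1; mR−mL=-102/13061 → turn -1·90°
n=3: pose=(-8,3,S); sL=1/3, sR=5/24; mL=1/6, mR=-1/16; mL+mR=5/48 → advance +1; mR−mL=-11/48 → turn -1·90°
n=4: pose=(-8,2,W); sL=60/221, sR=60/377; mL=30/221, mR=-360/6409; mL+mR=30/377 → advance +1; mR−mL=-1230/6409 → turn -1·90°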